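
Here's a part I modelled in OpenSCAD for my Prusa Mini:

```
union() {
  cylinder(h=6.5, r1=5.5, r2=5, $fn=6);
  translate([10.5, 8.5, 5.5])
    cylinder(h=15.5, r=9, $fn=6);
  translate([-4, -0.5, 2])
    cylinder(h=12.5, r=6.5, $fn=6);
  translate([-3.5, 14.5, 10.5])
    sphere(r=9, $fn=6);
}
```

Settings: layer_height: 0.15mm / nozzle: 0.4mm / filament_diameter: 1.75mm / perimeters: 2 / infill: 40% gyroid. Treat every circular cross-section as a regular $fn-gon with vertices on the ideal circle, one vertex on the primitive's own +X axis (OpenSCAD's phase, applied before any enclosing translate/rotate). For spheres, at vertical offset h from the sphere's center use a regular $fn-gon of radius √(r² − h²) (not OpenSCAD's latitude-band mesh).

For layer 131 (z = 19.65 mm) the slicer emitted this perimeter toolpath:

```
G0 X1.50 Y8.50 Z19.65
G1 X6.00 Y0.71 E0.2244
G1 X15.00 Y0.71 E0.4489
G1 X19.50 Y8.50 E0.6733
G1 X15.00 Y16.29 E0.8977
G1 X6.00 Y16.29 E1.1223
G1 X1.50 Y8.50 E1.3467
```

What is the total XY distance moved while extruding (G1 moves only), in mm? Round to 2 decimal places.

Sum the Euclidean lengths of each G1 segment: total = 53.99 mm.

53.99 mm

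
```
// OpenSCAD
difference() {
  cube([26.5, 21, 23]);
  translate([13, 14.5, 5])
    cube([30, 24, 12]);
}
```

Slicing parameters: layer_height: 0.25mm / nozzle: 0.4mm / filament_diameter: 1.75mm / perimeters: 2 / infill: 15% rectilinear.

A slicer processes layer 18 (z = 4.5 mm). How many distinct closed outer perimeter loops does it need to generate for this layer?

1

At z = 4.5 mm: the cube is present — its section is the full 26.5×21 rectangle; the cube at (13, 14.5) is absent (z outside [5, 17]); After the difference (first − rest): none of the subtracted shapes is present at this height, so the 26.5×21 cube is unchanged — 1 connected region. The result has 1 disconnected region.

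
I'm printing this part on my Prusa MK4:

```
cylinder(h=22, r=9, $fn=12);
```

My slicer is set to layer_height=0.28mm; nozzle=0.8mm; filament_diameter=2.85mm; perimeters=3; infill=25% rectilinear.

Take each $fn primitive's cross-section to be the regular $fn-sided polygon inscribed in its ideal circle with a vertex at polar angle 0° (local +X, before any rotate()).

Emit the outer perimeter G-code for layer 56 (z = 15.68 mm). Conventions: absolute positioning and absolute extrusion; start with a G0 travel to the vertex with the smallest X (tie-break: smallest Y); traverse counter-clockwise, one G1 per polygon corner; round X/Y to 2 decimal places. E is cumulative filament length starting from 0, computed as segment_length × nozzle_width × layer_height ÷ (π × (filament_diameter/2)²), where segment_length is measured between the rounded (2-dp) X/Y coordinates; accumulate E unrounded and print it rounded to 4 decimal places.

At z = 15.68 mm: the r=9 cylinder gives a regular 12-gon of circumradius 9 (constant along its height). The outline is a single polygon with 12 vertices. Extrusion per mm of travel: 0.8 × 0.28 / (π × 1.425²) = 0.035113. Accumulating E over each segment gives final E = 1.9625.

G0 X-9.00 Y0.00 Z15.68
G1 X-7.79 Y-4.50 E0.1636
G1 X-4.50 Y-7.79 E0.3270
G1 X0.00 Y-9.00 E0.4906
G1 X4.50 Y-7.79 E0.6542
G1 X7.79 Y-4.50 E0.8176
G1 X9.00 Y0.00 E0.9812
G1 X7.79 Y4.50 E1.1449
G1 X4.50 Y7.79 E1.3082
G1 X0.00 Y9.00 E1.4718
G1 X-4.50 Y7.79 E1.6355
G1 X-7.79 Y4.50 E1.7988
G1 X-9.00 Y0.00 E1.9625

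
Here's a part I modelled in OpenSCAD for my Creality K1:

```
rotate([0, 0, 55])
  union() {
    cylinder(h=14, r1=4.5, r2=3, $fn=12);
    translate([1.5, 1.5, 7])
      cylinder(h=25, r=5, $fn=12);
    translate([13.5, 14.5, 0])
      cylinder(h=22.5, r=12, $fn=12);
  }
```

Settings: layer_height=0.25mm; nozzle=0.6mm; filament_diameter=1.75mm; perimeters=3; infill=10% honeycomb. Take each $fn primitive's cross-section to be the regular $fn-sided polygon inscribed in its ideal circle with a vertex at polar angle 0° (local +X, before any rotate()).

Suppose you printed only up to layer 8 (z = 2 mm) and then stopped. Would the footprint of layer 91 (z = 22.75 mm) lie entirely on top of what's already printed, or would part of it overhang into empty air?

Compare the two slices. At z = 2: the cone (r1=4.5→r2=3) has section circumradius 4.286 here — a regular 12-gon (area = (12/2)·4.286²·sin(360°/12) = 55.10 mm²); the cylinder at (1.5, 1.5) is not intersected at this z (z outside [7, 32]); the r=12 cylinder at (13.5, 14.5) contributes a regular 12-gon of circumradius 12 (area = (12/2)·12.000²·sin(360°/12) = 432.00 mm²); Combining (union): the 2 present regions are separate (no shared area or edge), so areas and boundary lengths simply add and each stays a separate island — area = 487.10 mm²; (rotated 55° about Z; rotation is an isometry so areas/perimeters/island counts are preserved). At z = 22.75: the cone does not reach this height (z outside [0, 14]); the r=5 cylinder at (1.5, 1.5) gives a regular 12-gon of circumradius 5 (constant along its height) (area = (12/2)·5.000²·sin(360°/12) = 75.00 mm²); the cylinder at (13.5, 14.5) is absent (z outside [0, 22.5]); Taking the union: only the r=5 cylinder at (1.5, 1.5) is present, so the union is just that shape — area = 75.00 mm²; (rotated 55° about Z; rotation is an isometry so areas/perimeters/island counts are preserved). Checking containment: at z = 22.75 the cross-section extends beyond the z = 2 cross-section by about 30.12 mm².

part overhangs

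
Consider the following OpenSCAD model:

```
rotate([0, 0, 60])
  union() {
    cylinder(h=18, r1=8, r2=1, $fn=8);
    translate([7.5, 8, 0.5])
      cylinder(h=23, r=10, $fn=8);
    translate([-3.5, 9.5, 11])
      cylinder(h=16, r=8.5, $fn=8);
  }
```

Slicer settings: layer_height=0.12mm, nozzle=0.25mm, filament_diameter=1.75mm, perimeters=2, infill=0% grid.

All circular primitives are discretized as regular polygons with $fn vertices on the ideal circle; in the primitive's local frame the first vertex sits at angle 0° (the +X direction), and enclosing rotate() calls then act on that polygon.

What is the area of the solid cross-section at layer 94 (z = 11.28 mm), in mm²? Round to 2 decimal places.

452.09 mm²

At z = 11.28 mm: the cone contributes a regular 8-gon of circumradius 3.613 (interpolated between r1=8 and r2=1 at t=0.627) (area = (8/2)·3.613²·sin(360°/8) = 36.93 mm²); the r=10 cylinder at (7.5, 8) gives a regular 8-gon of circumradius 10 (constant along its height) (area = (8/2)·10.000²·sin(360°/8) = 282.84 mm²); the r=8.5 cylinder at (-3.5, 9.5) contributes a regular 8-gon of circumradius 8.5 (area = (8/2)·8.500²·sin(360°/8) = 204.35 mm²); Taking the union: the regions partially overlap — summed areas 524.13 mm² minus the doubly-counted overlap 72.04 mm² gives 452.09 mm² — area = 452.09 mm²; (whole slice rotated 60° about Z — lengths, areas and connectivity unchanged). Overall, the cross-section is a single solid region. Net area = 452.09 mm².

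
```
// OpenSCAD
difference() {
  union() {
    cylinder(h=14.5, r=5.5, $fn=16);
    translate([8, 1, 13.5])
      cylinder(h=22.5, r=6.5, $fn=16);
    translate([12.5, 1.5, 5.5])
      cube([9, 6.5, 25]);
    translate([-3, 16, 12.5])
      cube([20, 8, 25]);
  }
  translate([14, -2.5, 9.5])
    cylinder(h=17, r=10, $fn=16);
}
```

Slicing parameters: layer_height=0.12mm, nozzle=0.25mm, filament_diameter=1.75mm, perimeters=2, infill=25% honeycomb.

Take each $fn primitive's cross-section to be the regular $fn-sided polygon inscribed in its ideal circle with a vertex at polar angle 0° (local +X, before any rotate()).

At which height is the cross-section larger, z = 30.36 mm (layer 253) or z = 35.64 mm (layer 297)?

Layer 253 (z = 30.36): the cylinder does not reach this height (z outside [0, 14.5]); the r=6.5 cylinder at (8, 1) contributes a regular 16-gon of circumradius 6.5 (area = (16/2)·6.500²·sin(360°/16) = 129.35 mm²); the cube at (12.5, 1.5) is present — its section is the full 9×6.5 rectangle (area 58.50 mm²); the cube at (-3, 16) is present — its section is the full 20×8 rectangle (area 160.00 mm²); Combining (union): the regions partially overlap — summed areas 347.85 mm² minus the doubly-counted overlap 5.08 mm² gives 342.77 mm² — area = 342.77 mm²; the cylinder at (14, -2.5) does not reach this height (z outside [9.5, 26.5]); Taking the first minus the rest: none of the subtracted shapes is present at this height, so that combined region is unchanged — area = 342.77 mm². So its area = 342.77 mm². Layer 297 (z = 35.64): the cylinder is absent (z outside [0, 14.5]); the cylinder at (8, 1): section is a regular 16-gon, circumradius r=6.5 (area = (16/2)·6.500²·sin(360°/16) = 129.35 mm²); the cube at (12.5, 1.5) is not intersected at this z (z outside [5.5, 30.5]); the cube at (-3, 16) is present — its section is the full 20×8 rectangle (area 160.00 mm²); Combining (union): the 2 present regions are separate (no shared area or edge), so areas and boundary lengths simply add and each stays a separate island — area = 289.35 mm²; the cylinder at (14, -2.5) is not intersected at this z (z outside [9.5, 26.5]); Subtracting the remaining from the first: none of the subtracted shapes is present at this height, so that combined region is unchanged — area = 289.35 mm². So its area = 289.35 mm². Layer 253 is larger (342.77 vs 289.35 mm²).

layer 253 (z = 30.36 mm)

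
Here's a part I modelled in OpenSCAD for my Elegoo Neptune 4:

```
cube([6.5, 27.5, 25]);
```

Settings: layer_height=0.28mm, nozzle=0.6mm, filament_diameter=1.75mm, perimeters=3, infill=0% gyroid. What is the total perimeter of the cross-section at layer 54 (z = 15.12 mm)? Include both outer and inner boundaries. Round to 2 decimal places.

68.00 mm

At z = 15.12 mm: the 6.5×27.5 cube contributes its full rectangle (perimeter 68.00 mm). Overall, the cross-section is a single solid region. Total boundary length (outer) = 68.00 mm.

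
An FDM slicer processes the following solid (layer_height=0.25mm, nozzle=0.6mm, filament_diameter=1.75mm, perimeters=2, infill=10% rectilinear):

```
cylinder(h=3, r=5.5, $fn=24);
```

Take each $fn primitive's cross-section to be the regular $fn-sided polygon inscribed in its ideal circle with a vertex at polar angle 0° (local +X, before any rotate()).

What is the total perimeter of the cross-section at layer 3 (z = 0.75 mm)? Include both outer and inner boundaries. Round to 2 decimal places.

At z = 0.75 mm: the r=5.5 cylinder gives a regular 24-gon of circumradius 5.5 (constant along its height) (perimeter = 2·24·5.500·sin(180°/24) = 34.46 mm). Overall, the cross-section is a single solid region. Total boundary length (outer) = 34.46 mm.

34.46 mm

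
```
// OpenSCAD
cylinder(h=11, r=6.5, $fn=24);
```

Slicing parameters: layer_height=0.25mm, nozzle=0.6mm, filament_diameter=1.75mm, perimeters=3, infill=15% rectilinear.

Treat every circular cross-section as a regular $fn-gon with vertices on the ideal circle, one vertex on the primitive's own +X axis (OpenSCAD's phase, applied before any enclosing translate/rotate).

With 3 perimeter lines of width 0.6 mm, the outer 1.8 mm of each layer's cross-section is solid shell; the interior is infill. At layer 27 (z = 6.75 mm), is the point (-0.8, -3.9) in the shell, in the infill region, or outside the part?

infill

At z = 6.75 mm: the r=6.5 cylinder contributes a regular 24-gon of circumradius 6.5. Overall, the cross-section is a single solid region. The nearest boundary edge runs (-1.68, -6.28)→(-0.00, -6.50); distance from the point to it = 2.47 mm. The point is inside the cross-section and 2.47 mm from the nearest boundary — more than the 1.8 mm shell width (3 × 0.6), so it's in the infill interior.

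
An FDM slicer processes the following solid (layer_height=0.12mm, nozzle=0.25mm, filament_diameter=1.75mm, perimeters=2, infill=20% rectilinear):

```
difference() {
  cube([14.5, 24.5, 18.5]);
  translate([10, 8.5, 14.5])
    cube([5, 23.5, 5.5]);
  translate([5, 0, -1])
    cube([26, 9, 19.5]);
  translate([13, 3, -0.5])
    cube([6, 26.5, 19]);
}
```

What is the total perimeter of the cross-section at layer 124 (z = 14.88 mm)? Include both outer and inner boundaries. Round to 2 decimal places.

69.00 mm

At z = 14.88 mm: the 14.5×24.5 cube contributes its full rectangle (perimeter 78.00 mm); the cube at (10, 8.5) (footprint 5×23.5) is included at this height (perimeter 57.00 mm); the cube at (5, 0) is present — its section is the full 26×9 rectangle (perimeter 70.00 mm); the cube at (13, 3) is present — its section is the full 6×26.5 rectangle (perimeter 65.00 mm); Subtracting the remaining from the first: starting from the 14.5×24.5 cube, the 5×23.5 cube at (10, 8.5) partially overlaps it — only the 72.00 mm² overlap (of its 117.50 mm²) is removed, clipping the outline; the 26×9 cube at (5, 0) partially overlaps it — only the 83.25 mm² overlap (of its 234.00 mm²) is removed, clipping the outline; the 6×26.5 cube at (13, 3) misses the remaining region (no effect) — boundary = 69.00 mm. Overall, the cross-section is a single solid region. Total boundary length (outer) = 69.00 mm.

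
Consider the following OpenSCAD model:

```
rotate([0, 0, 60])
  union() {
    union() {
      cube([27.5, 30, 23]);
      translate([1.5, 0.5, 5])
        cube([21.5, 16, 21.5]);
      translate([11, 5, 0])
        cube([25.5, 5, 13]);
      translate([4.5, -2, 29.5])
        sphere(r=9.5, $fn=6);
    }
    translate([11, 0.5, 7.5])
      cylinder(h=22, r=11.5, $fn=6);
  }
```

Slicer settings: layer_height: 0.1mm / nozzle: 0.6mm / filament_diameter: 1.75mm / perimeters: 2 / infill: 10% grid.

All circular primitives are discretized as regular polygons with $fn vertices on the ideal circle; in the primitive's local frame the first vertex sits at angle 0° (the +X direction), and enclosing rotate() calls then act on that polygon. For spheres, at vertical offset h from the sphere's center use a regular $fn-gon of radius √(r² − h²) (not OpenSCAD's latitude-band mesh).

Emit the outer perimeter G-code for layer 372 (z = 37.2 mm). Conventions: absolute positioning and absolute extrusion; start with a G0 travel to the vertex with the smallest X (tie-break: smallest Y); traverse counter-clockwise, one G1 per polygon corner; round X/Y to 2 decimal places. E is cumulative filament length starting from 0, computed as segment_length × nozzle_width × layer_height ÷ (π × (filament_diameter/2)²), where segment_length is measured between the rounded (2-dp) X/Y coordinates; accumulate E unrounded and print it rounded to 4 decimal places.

At z = 37.2 mm: the cube is not intersected at this z (z outside [0, 23]); the cube at (1.5, 0.5) is absent (z outside [5, 26.5]); the cube at (11, 5) is not intersected at this z (z outside [0, 13]); the sphere at (4.5, -2): section is a regular 6-gon, circumradius = √(r²−h²) = √(9.5²−7.7²) = 5.564; Combining (union): only the r=9.5 sphere at (4.5, -2) is present, so the union is just that shape — 1 connected region; the cylinder at (11, 0.5) does not reach this height (z outside [7.5, 29.5]); Merging all regions: only the result so far is present, so the union is just that shape — 1 connected region; (whole slice rotated 60° about Z — lengths, areas and connectivity unchanged). The outline is a single polygon with 6 vertices. Extrusion per mm of travel: 0.6 × 0.1 / (π × 0.875²) = 0.024945. Accumulating E over each segment gives final E = 0.8328.

G0 X-1.58 Y2.90 Z37.20
G1 X1.20 Y-1.92 E0.1388
G1 X6.76 Y-1.92 E0.2775
G1 X9.55 Y2.90 E0.4164
G1 X6.76 Y7.72 E0.5553
G1 X1.20 Y7.72 E0.6940
G1 X-1.58 Y2.90 E0.8328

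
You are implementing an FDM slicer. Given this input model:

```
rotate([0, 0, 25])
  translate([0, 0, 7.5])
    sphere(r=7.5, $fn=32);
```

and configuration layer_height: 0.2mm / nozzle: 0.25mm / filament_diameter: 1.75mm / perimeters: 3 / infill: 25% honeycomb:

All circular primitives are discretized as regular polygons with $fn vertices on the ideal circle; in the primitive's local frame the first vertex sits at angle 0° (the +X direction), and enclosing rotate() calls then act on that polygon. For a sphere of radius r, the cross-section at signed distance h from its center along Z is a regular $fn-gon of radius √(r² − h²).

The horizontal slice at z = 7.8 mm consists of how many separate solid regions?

1

At z = 7.8 mm: the r=7.5 sphere slices to a regular 32-gon of circumradius 7.494 (√(r²−h²) with h=0.3 from center); (whole slice rotated 25° about Z — lengths, areas and connectivity unchanged). The result has 1 disconnected region.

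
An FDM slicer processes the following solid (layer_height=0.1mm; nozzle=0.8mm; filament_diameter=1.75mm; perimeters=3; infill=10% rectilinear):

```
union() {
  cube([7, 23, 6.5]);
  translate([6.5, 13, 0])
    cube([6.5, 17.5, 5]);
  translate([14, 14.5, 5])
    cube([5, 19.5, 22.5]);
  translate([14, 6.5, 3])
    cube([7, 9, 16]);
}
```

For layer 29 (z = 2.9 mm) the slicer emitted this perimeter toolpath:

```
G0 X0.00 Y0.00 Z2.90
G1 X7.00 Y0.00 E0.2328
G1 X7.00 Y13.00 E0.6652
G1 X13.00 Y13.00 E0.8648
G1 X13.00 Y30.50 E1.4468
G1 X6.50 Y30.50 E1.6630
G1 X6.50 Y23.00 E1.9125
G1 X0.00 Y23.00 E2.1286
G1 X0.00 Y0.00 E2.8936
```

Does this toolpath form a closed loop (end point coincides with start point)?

Start point (G0): (0.00, 0.00). End point (last G1): the path returns to the start — closed.

yes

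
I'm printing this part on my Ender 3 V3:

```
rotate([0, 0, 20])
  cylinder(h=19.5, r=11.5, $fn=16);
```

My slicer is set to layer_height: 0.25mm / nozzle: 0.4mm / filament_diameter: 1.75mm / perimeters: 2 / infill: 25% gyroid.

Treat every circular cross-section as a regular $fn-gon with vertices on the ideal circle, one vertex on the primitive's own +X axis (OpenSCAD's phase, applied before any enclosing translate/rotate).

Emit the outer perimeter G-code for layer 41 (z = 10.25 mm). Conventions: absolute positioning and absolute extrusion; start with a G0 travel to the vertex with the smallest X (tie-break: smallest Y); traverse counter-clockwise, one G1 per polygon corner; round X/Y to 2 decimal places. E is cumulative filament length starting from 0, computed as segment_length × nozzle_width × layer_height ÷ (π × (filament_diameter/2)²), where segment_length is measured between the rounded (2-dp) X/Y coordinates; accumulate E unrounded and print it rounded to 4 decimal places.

G0 X-11.49 Y0.50 Z10.25
G1 X-10.81 Y-3.93 E0.1863
G1 X-8.48 Y-7.77 E0.3731
G1 X-4.86 Y-10.42 E0.5596
G1 X-0.50 Y-11.49 E0.7462
G1 X3.93 Y-10.81 E0.9326
G1 X7.77 Y-8.48 E1.1193
G1 X10.42 Y-4.86 E1.3058
G1 X11.49 Y-0.50 E1.4925
G1 X10.81 Y3.93 E1.6788
G1 X8.48 Y7.77 E1.8656
G1 X4.86 Y10.42 E2.0521
G1 X0.50 Y11.49 E2.2387
G1 X-3.93 Y10.81 E2.4251
G1 X-7.77 Y8.48 E2.6118
G1 X-10.42 Y4.86 E2.7983
G1 X-11.49 Y0.50 E2.9850

At z = 10.25 mm: the cylinder: section is a regular 16-gon, circumradius r=11.5; (rotated 20° about Z; rotation is an isometry so areas/perimeters/island counts are preserved). The outline is a single polygon with 16 vertices. Extrusion per mm of travel: 0.4 × 0.25 / (π × 0.875²) = 0.041575. Accumulating E over each segment gives final E = 2.9850.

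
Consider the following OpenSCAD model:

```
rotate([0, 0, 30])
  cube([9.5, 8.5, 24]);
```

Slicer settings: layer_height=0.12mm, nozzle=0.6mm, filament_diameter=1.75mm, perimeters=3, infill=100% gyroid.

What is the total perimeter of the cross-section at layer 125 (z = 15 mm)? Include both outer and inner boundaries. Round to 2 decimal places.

36.00 mm

At z = 15 mm: the cube (footprint 9.5×8.5) is included at this height (perimeter 36.00 mm); (rotated 30° about Z; rotation is an isometry so areas/perimeters/island counts are preserved). Overall, the cross-section is a single solid region. Total boundary length (outer) = 36.00 mm.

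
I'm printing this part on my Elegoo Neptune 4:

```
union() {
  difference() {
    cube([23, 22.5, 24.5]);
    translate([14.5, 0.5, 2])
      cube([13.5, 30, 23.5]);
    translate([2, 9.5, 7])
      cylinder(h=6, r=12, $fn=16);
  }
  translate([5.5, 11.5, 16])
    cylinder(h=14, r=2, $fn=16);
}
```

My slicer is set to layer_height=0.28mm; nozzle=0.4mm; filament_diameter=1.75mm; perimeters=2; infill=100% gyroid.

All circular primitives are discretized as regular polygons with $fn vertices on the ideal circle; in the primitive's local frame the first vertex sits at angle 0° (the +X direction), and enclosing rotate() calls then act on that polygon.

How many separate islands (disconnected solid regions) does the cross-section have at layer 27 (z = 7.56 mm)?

At z = 7.56 mm: the cube (footprint 23×22.5) is included at this height; the cube at (14.5, 0.5) (footprint 13.5×30) is included at this height; the r=12 cylinder at (2, 9.5) gives a regular 16-gon of circumradius 12 (constant along its height); Subtracting the remaining from the first: starting from the 23×22.5 cube, the 13.5×30 cube at (14.5, 0.5) partially overlaps it — only the 187.00 mm² overlap (of its 405.00 mm²) is removed, clipping the outline; the r=12 cylinder at (2, 9.5) partially overlaps it — only the 251.76 mm² overlap (of its 440.85 mm²) is removed, clipping the outline — 1 connected region; the cylinder at (5.5, 11.5) does not reach this height (z outside [16, 30]); Combining (union): only that combined region is present, so the union is just that shape — 1 connected region. Overall, the cross-section is a single solid region. Island count = 1.

1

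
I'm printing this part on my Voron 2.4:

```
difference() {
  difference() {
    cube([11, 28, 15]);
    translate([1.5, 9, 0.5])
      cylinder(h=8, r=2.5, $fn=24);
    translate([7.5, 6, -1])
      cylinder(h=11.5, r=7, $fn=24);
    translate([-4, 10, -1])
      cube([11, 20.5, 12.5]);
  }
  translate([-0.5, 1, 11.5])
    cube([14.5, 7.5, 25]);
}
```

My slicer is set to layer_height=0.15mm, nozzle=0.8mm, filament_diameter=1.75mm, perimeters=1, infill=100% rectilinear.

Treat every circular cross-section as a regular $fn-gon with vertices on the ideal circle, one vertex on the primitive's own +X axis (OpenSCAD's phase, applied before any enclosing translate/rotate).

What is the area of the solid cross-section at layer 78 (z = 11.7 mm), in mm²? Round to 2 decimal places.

At z = 11.7 mm: the cube (footprint 11×28) is included at this height (area 308.00 mm²); the cylinder at (1.5, 9) is not intersected at this z (z outside [0.5, 8.5]); the cylinder at (7.5, 6) is absent (z outside [-1, 10.5]); the cube at (-4, 10) is absent (z outside [-1, 11.5]); After the difference (first − rest): none of the subtracted shapes is present at this height, so the 11×28 cube is unchanged — area = 308.00 mm²; the cube at (-0.5, 1) is present — its section is the full 14.5×7.5 rectangle (area 108.75 mm²); After the difference (first − rest): starting from the result so far (308.00 mm²), the 14.5×7.5 cube at (-0.5, 1) partially overlaps it — only the 82.50 mm² overlap (of its 108.75 mm²) is removed, clipping the outline — area = 225.50 mm². Overall, the cross-section has 2 separate islands. Net area = 225.50 mm².

225.50 mm²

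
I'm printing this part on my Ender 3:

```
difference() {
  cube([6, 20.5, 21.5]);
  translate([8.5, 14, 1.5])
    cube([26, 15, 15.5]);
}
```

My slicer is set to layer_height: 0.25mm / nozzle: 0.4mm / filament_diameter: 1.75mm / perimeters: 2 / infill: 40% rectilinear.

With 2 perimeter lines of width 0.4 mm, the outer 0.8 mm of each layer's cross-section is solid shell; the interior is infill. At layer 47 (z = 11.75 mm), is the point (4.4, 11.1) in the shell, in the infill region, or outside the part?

At z = 11.75 mm: the cube is present — its section is the full 6×20.5 rectangle; the cube at (8.5, 14) is present — its section is the full 26×15 rectangle; Subtracting the remaining from the first: starting from the 6×20.5 cube, the 26×15 cube at (8.5, 14) misses the remaining region (no effect) — 1 connected region. Overall, the cross-section is a single solid region. The nearest boundary edge runs (6.00, 20.50)→(6.00, 0.00); distance from the point to it = 1.60 mm. The point is inside the cross-section and 1.60 mm from the nearest boundary — more than the 0.8 mm shell width (2 × 0.4), so it's in the infill interior.

infill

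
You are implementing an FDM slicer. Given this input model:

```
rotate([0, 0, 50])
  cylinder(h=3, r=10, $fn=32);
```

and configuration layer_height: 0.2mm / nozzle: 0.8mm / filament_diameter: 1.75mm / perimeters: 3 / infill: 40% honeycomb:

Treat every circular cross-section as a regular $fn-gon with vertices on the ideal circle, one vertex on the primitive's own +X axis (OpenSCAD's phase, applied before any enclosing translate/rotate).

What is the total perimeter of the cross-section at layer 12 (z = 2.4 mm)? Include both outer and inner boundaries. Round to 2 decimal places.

62.73 mm

At z = 2.4 mm: the r=10 cylinder gives a regular 32-gon of circumradius 10 (constant along its height) (perimeter = 2·32·10.000·sin(180°/32) = 62.73 mm); (rotated 50° about Z; rotation is an isometry so areas/perimeters/island counts are preserved). Overall, the cross-section is a single solid region. Total boundary length (outer) = 62.73 mm.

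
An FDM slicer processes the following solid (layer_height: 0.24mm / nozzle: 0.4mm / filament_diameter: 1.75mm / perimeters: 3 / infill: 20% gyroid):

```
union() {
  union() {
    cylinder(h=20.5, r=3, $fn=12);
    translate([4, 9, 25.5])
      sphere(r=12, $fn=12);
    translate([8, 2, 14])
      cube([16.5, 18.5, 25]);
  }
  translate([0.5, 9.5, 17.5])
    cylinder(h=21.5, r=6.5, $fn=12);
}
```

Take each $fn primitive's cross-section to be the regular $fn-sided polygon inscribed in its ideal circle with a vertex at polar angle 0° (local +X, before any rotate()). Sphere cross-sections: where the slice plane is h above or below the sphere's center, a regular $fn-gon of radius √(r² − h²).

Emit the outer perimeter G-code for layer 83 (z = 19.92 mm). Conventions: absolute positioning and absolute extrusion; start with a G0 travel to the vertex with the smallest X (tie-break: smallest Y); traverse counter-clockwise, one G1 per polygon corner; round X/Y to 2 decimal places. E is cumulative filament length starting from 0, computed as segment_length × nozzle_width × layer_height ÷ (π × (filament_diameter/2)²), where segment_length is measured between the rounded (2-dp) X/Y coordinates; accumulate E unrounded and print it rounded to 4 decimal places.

G0 X-6.62 Y9.00 Z19.92
G1 X-5.20 Y3.69 E0.2194
G1 X-2.69 Y1.17 E0.3613
G1 X-3.00 Y0.00 E0.4096
G1 X-2.60 Y-1.50 E0.4716
G1 X-1.50 Y-2.60 E0.5337
G1 X0.00 Y-3.00 E0.5957
G1 X1.50 Y-2.60 E0.6576
G1 X2.60 Y-1.50 E0.7197
G1 X2.66 Y-1.26 E0.7296
G1 X4.00 Y-1.62 E0.7850
G1 X9.31 Y-0.20 E1.0043
G1 X11.51 Y2.00 E1.1285
G1 X24.50 Y2.00 E1.6470
G1 X24.50 Y20.50 E2.3854
G1 X8.00 Y20.50 E3.0439
G1 X8.00 Y18.55 E3.1217
G1 X4.00 Y19.62 E3.2870
G1 X-1.31 Y18.20 E3.5064
G1 X-5.20 Y14.31 E3.7259
G1 X-6.62 Y9.00 E3.9453

At z = 19.92 mm: the r=3 cylinder gives a regular 12-gon of circumradius 3 (constant along its height); the r=12 sphere at (4, 9) contributes a regular 12-gon of circumradius √(12²−5.58²) = 10.624; the cube at (8, 2) is present — its section is the full 16.5×18.5 rectangle; Combining (union): the regions partially overlap (shared area 98.83 mm²), so overlapping operands fuse into one piece — 1 connected region; the r=6.5 cylinder at (0.5, 9.5) gives a regular 12-gon of circumradius 6.5 (constant along its height); Taking the union: the r=6.5 cylinder at (0.5, 9.5) lies entirely inside that combined region, so the union is just that combined region — 1 connected region. The outline is a single polygon with 20 vertices. Extrusion per mm of travel: 0.4 × 0.24 / (π × 0.875²) = 0.039912. Accumulating E over each segment gives final E = 3.9453.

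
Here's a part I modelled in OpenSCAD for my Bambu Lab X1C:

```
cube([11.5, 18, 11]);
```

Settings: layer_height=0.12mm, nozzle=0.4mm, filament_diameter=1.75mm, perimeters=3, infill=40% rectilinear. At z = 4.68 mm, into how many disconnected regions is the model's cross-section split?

1

At z = 4.68 mm: the cube is present — its section is the full 11.5×18 rectangle. The result has 1 disconnected region.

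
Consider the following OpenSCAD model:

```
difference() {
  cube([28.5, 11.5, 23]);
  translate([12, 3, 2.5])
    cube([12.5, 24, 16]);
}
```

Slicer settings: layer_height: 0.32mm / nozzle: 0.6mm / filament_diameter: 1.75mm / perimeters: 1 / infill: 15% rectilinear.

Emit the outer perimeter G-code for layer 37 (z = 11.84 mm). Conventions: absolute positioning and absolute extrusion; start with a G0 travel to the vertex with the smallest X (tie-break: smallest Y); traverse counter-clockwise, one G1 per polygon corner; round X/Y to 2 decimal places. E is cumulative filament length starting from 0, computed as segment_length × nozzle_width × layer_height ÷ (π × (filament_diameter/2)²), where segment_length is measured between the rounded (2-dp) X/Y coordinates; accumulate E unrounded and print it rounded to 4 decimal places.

At z = 11.84 mm: the 28.5×11.5 cube contributes its full rectangle; the cube at (12, 3) (footprint 12.5×24) is included at this height; Taking the first minus the rest: starting from the 28.5×11.5 cube, the 12.5×24 cube at (12, 3) partially overlaps it — only the 106.25 mm² overlap (of its 300.00 mm²) is removed, clipping the outline — 1 connected region. The outline is a single polygon with 8 vertices. Extrusion per mm of travel: 0.6 × 0.32 / (π × 0.875²) = 0.079824. Accumulating E over each segment gives final E = 7.7430.

G0 X0.00 Y0.00 Z11.84
G1 X28.50 Y0.00 E2.2750
G1 X28.50 Y11.50 E3.1930
G1 X24.50 Y11.50 E3.5123
G1 X24.50 Y3.00 E4.1908
G1 X12.00 Y3.00 E5.1886
G1 X12.00 Y11.50 E5.8671
G1 X0.00 Y11.50 E6.8250
G1 X0.00 Y0.00 E7.7430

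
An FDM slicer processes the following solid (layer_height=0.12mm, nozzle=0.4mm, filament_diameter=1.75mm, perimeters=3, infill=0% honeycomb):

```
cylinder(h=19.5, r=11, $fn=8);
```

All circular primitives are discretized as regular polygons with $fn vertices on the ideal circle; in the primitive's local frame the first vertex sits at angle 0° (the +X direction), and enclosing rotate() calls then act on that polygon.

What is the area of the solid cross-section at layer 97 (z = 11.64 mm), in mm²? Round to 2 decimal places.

342.24 mm²

At z = 11.64 mm: the r=11 cylinder gives a regular 8-gon of circumradius 11 (constant along its height) (area = (8/2)·11.000²·sin(360°/8) = 342.24 mm²). Overall, the cross-section is a single solid region. Net area = 342.24 mm².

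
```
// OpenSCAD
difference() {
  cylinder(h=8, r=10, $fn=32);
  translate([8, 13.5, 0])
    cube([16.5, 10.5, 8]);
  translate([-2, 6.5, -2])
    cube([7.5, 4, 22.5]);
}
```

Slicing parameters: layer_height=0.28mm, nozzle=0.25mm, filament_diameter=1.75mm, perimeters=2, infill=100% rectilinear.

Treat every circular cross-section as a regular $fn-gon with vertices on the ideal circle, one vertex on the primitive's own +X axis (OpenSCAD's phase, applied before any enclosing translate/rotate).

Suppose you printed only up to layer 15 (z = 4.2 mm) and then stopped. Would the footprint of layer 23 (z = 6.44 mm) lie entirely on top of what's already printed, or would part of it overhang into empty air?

entirely on top

Compare the two slices. At z = 4.2: the cylinder: section is a regular 32-gon, circumradius r=10 (area = (32/2)·10.000²·sin(360°/32) = 312.14 mm²); the cube at (8, 13.5) (footprint 16.5×10.5) is included at this height (area 173.25 mm²); the 7.5×4 cube at (-2, 6.5) contributes its full rectangle (area 30.00 mm²); After the difference (first − rest): starting from the r=10 cylinder (312.14 mm²), the 16.5×10.5 cube at (8, 13.5) misses the remaining region (no effect); the 7.5×4 cube at (-2, 6.5) partially overlaps it — only the 22.95 mm² overlap (of its 30.00 mm²) is removed, clipping the outline — area = 289.20 mm². At z = 6.44: the r=10 cylinder gives a regular 32-gon of circumradius 10 (constant along its height) (area = (32/2)·10.000²·sin(360°/32) = 312.14 mm²); the cube at (8, 13.5) is present — its section is the full 16.5×10.5 rectangle (area 173.25 mm²); the 7.5×4 cube at (-2, 6.5) contributes its full rectangle (area 30.00 mm²); Subtracting the remaining from the first: starting from the r=10 cylinder (312.14 mm²), the 16.5×10.5 cube at (8, 13.5) misses the remaining region (no effect); the 7.5×4 cube at (-2, 6.5) partially overlaps it — only the 22.95 mm² overlap (of its 30.00 mm²) is removed, clipping the outline — area = 289.20 mm². Checking containment: the cross-section at z = 6.44 is a subset of the cross-section at z = 4.2.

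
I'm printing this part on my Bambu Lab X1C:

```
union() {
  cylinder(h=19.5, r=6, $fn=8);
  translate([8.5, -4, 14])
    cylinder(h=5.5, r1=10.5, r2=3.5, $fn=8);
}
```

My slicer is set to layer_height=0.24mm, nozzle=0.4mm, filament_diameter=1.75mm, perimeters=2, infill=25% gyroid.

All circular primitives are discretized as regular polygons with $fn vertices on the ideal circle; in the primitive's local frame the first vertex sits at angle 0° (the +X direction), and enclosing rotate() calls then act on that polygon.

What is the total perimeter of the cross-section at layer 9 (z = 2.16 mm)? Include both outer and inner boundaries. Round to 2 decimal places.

36.74 mm

At z = 2.16 mm: the r=6 cylinder gives a regular 8-gon of circumradius 6 (constant along its height) (perimeter = 2·8·6.000·sin(180°/8) = 36.74 mm); the cone at (8.5, -4) does not reach this height (z outside [14, 19.5]); Combining (union): only the r=6 cylinder is present, so the union is just that shape — boundary = 36.74 mm. Overall, the cross-section is a single solid region. Total boundary length (outer) = 36.74 mm.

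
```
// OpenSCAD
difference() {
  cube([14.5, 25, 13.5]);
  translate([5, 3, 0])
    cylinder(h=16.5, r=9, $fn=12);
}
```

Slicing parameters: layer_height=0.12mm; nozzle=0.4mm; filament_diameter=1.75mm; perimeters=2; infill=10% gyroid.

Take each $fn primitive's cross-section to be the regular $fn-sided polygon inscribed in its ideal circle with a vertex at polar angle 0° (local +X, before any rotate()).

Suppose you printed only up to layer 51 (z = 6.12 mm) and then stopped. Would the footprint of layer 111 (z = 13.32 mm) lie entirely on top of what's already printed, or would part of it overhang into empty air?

Compare the two slices. At z = 6.12: the 14.5×25 cube contributes its full rectangle (area 362.50 mm²); the cylinder at (5, 3): section is a regular 12-gon, circumradius r=9 (area = (12/2)·9.000²·sin(360°/12) = 243.00 mm²); Taking the first minus the rest: starting from the 14.5×25 cube (362.50 mm²), the r=9 cylinder at (5, 3) partially overlaps it — only the 143.10 mm² overlap (of its 243.00 mm²) is removed, clipping the outline — area = 219.40 mm². At z = 13.32: the 14.5×25 cube contributes its full rectangle (area 362.50 mm²); the r=9 cylinder at (5, 3) contributes a regular 12-gon of circumradius 9 (area = (12/2)·9.000²·sin(360°/12) = 243.00 mm²); After the difference (first − rest): starting from the 14.5×25 cube (362.50 mm²), the r=9 cylinder at (5, 3) partially overlaps it — only the 143.10 mm² overlap (of its 243.00 mm²) is removed, clipping the outline — area = 219.40 mm². Checking containment: the cross-section at z = 13.32 is a subset of the cross-section at z = 6.12.

entirely on top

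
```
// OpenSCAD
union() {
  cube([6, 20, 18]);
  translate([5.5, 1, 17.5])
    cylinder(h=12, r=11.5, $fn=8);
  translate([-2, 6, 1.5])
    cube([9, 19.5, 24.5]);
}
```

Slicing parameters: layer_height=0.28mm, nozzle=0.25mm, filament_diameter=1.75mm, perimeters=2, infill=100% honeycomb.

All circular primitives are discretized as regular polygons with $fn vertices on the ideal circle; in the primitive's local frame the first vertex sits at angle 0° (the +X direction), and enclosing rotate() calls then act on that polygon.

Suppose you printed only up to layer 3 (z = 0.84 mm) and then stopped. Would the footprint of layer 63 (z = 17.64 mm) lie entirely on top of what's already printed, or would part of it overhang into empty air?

part overhangs

Compare the two slices. At z = 0.84: the cube (footprint 6×20) is included at this height (area 120.00 mm²); the cylinder at (5.5, 1) is absent (z outside [17.5, 29.5]); the cube at (-2, 6) does not reach this height (z outside [1.5, 26]); Taking the union: only the 6×20 cube is present, so the union is just that shape — area = 120.00 mm². At z = 17.64: the cube is present — its section is the full 6×20 rectangle (area 120.00 mm²); the r=11.5 cylinder at (5.5, 1) gives a regular 8-gon of circumradius 11.5 (constant along its height) (area = (8/2)·11.500²·sin(360°/8) = 374.06 mm²); the cube at (-2, 6) is present — its section is the full 9×19.5 rectangle (area 175.50 mm²); Combining (union): the regions partially overlap — summed areas 669.56 mm² minus the doubly-counted overlap 166.38 mm² gives 503.18 mm² — area = 503.18 mm². Checking containment: at z = 17.64 the cross-section extends beyond the z = 0.84 cross-section by about 383.18 mm².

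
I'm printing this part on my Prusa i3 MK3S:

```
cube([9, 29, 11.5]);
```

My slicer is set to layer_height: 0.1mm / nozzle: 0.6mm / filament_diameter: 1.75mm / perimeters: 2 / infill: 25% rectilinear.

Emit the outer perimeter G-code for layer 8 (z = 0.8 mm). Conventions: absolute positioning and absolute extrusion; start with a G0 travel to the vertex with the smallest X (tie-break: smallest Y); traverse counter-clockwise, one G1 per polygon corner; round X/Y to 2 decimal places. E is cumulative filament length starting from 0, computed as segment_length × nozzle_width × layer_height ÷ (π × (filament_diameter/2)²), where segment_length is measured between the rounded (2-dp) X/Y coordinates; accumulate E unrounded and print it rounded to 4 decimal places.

At z = 0.8 mm: the 9×29 cube contributes its full rectangle. The outline is a single polygon with 4 vertices. Extrusion per mm of travel: 0.6 × 0.1 / (π × 0.875²) = 0.024945. Accumulating E over each segment gives final E = 1.8958.

G0 X0.00 Y0.00 Z0.80
G1 X9.00 Y0.00 E0.2245
G1 X9.00 Y29.00 E0.9479
G1 X0.00 Y29.00 E1.1724
G1 X0.00 Y0.00 E1.8958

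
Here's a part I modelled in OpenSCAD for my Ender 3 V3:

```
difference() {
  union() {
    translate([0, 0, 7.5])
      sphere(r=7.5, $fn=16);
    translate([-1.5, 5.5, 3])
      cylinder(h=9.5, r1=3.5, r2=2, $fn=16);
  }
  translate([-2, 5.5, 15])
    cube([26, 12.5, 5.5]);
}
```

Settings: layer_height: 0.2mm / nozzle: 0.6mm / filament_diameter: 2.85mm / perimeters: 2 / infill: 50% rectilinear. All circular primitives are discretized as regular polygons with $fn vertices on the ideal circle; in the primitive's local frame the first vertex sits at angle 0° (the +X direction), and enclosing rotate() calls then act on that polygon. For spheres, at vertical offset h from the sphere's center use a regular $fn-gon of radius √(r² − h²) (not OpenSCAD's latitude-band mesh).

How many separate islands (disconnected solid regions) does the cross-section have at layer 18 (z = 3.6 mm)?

1

At z = 3.6 mm: the r=7.5 sphere slices to a regular 16-gon of circumradius 6.406 (√(r²−h²) with h=3.9 from center); the cone at (-1.5, 5.5) (r1=3.5→r2=2) has section circumradius 3.405 here — a regular 16-gon; Taking the union: the regions partially overlap (shared area 19.85 mm²), so overlapping operands fuse into one piece — 1 connected region; the cube at (-2, 5.5) does not reach this height (z outside [15, 20.5]); Subtracting the remaining from the first: none of the subtracted shapes is present at this height, so that combined region is unchanged — 1 connected region. Overall, the cross-section is a single solid region. Island count = 1.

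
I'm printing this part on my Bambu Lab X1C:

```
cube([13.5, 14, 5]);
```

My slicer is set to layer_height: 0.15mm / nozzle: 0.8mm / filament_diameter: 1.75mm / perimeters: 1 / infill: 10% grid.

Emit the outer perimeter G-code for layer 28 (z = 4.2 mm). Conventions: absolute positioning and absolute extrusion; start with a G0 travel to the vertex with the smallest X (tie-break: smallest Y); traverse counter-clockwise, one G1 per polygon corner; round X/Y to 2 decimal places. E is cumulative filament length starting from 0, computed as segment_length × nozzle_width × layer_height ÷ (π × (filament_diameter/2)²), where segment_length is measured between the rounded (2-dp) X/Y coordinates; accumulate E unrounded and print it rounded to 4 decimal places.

G0 X0.00 Y0.00 Z4.20
G1 X13.50 Y0.00 E0.6735
G1 X13.50 Y14.00 E1.3720
G1 X0.00 Y14.00 E2.0455
G1 X0.00 Y0.00 E2.7440

At z = 4.2 mm: the cube is present — its section is the full 13.5×14 rectangle. The outline is a single polygon with 4 vertices. Extrusion per mm of travel: 0.8 × 0.15 / (π × 0.875²) = 0.049890. Accumulating E over each segment gives final E = 2.7440.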